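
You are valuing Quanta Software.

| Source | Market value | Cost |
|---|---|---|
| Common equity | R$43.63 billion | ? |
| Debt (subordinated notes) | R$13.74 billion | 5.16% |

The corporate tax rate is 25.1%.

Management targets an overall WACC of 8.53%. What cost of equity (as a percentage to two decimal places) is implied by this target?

Total capital V = 43.63 + 13.74 = 57.37.
Equity weight = 43.63/57.37 = 0.7605.
Subordinated notes weight = 13.74/57.37 = 0.2395.
Debt contribution = 0.2395 × 5.16% × (1 − 25.1%) = 0.9256%.
Required equity contribution = 8.53% − 0.9256% = 7.6044%.
Re = 7.6044% / 0.7605 = 9.9992%.

10.00%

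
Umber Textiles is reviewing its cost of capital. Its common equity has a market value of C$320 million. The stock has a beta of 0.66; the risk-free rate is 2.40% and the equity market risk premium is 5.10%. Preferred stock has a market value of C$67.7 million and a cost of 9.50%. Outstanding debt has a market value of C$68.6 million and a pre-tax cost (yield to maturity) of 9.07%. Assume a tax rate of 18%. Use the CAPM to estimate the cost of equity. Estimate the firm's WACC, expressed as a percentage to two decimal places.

6.57%

Cost of equity via CAPM: Re = 2.4% + 0.66 × 5.1% = 5.7660%.
Total capital V = 320 + 67.7 + 68.6 = 456.3.
Equity: weight = 320/456.3 = 0.7013; cost = 5.766%.
Preferred: weight = 67.7/456.3 = 0.1484; cost = 9.5%.
Debt: weight = 68.6/456.3 = 0.1503; after-tax cost = 9.07% × (1 − 18%) = 7.4374%.
WACC = 0.7013 × 5.7660% + 0.1484 × 9.5000% + 0.1503 × 7.4374% = 6.5713%.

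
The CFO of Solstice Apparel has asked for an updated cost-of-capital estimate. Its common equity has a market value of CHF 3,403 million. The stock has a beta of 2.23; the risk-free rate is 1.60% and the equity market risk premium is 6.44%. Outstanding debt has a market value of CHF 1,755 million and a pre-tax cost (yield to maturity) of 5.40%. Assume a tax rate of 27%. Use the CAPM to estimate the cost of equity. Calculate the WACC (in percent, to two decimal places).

Cost of equity via CAPM: Re = 1.6% + 2.23 × 6.44% = 15.9612%.
Total capital V = 3403 + 1755 = 5158.
Equity: weight = 3403/5158 = 0.6598; cost = 15.9612%.
Debt: weight = 1755/5158 = 0.3402; after-tax cost = 5.4% × (1 − 27%) = 3.9420%.
WACC = 0.6598 × 15.9612% + 0.3402 × 3.9420% = 11.8717%.

11.87%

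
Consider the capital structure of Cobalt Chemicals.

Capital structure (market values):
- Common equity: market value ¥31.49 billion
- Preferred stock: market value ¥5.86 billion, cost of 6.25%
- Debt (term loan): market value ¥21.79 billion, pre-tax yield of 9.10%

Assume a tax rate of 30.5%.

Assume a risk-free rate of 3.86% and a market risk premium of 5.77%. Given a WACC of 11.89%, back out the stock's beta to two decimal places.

Total capital V = 31.49 + 5.86 + 21.79 = 59.14.
Equity weight = 31.49/59.14 = 0.5325.
Preferred weight = 5.86/59.14 = 0.0991.
Term loan weight = 21.79/59.14 = 0.3684.
Debt contribution = 0.3684 × 9.1% × (1 − 30.5%) = 2.3302%.
Preferred contribution = 0.0991 × 6.25% = 0.6193%.
Required equity contribution = 11.89% − 2.9495% = 8.9405%  ⇒  Re = 16.7907%.
CAPM: 16.7907% = 3.86% + β × 5.77%  ⇒  β = 2.2410.

2.24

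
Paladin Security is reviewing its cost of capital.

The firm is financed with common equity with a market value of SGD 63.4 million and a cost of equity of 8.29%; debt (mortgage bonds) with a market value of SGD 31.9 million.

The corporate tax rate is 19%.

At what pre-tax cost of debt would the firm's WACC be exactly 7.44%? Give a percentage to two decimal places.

7.10%

Total capital V = 63.4 + 31.9 = 95.3.
Equity weight = 63.4/95.3 = 0.6653.
Mortgage bonds weight = 31.9/95.3 = 0.3347.
Equity contribution = 0.6653 × 8.29% = 5.5151%.
Remaining for debt = 7.44% − 5.5151% = 1.9249%.
Rd × (1 − 19%) × 0.3347 = 1.9249%  ⇒  Rd = 7.0996%.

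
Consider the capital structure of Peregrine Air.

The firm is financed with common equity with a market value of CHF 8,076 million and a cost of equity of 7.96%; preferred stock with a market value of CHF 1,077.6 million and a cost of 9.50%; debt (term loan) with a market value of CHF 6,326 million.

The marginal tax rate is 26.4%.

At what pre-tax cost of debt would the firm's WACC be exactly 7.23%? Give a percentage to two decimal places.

8.03%

Total capital V = 8076 + 1077.6 + 6326 = 15479.6.
Equity weight = 8076/15479.6 = 0.5217.
Preferred weight = 1077.6/15479.6 = 0.0696.
Term loan weight = 6326/15479.6 = 0.4087.
Equity contribution = 0.5217 × 7.96% = 4.1529%.
Preferred contribution = 0.0696 × 9.5% = 0.6613%.
Remaining for debt = 7.23% − 4.8142% = 2.4158%.
Rd × (1 − 26.4%) × 0.4087 = 2.4158%  ⇒  Rd = 8.0318%.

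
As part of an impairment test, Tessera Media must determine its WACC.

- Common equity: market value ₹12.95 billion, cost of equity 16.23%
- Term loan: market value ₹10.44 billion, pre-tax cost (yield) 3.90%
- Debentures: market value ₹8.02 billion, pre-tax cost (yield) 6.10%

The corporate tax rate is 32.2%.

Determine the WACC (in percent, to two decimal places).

Total capital V = 12.95 + 10.44 + 8.02 = 31.41.
Equity: weight = 12.95/31.41 = 0.4123; cost = 16.23%.
Term loan: weight = 10.44/31.41 = 0.3324; after-tax cost = 3.9% × (1 − 32.2%) = 2.6442%.
Debentures: weight = 8.02/31.41 = 0.2553; after-tax cost = 6.1% × (1 − 32.2%) = 4.1358%.
WACC = 0.4123 × 16.2300% + 0.3324 × 2.6442% + 0.2553 × 4.1358% = 8.6263%.

8.63%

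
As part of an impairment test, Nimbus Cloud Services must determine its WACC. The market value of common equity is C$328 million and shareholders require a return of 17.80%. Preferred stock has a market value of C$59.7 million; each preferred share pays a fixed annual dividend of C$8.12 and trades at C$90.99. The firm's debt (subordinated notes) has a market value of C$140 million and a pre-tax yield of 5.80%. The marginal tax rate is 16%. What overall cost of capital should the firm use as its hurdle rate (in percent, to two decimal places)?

Cost of preferred: Rp = 8.12 / 90.99 = 8.9241%.
Total capital V = 328 + 59.7 + 140 = 527.7.
Equity: weight = 328/527.7 = 0.6216; cost = 17.8%.
Preferred: weight = 59.7/527.7 = 0.1131; cost = 8.9241%.
Subordinated notes: weight = 140/527.7 = 0.2653; after-tax cost = 5.8% × (1 − 16%) = 4.8720%.
WACC = 0.6216 × 17.8000% + 0.1131 × 8.9241% + 0.2653 × 4.8720% = 13.3660%.

13.37%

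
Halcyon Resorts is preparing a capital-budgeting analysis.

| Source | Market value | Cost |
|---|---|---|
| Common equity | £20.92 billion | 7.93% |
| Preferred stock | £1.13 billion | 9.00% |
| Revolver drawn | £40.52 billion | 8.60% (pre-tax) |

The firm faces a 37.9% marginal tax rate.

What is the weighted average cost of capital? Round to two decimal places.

6.27%

Total capital V = 20.92 + 1.13 + 40.52 = 62.57.
Equity: weight = 20.92/62.57 = 0.3343; cost = 7.93%.
Preferred: weight = 1.13/62.57 = 0.0181; cost = 9%.
Revolver drawn: weight = 40.52/62.57 = 0.6476; after-tax cost = 8.6% × (1 − 37.9%) = 5.3406%.
WACC = 0.3343 × 7.9300% + 0.0181 × 9.0000% + 0.6476 × 5.3406% = 6.2724%.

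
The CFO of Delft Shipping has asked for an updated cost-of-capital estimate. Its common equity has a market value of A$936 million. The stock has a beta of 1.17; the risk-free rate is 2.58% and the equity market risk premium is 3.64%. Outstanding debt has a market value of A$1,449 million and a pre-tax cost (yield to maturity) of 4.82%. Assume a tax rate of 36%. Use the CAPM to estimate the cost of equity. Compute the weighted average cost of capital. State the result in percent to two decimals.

4.56%

Cost of equity via CAPM: Re = 2.58% + 1.17 × 3.64% = 6.8388%.
Total capital V = 936 + 1449 = 2385.
Equity: weight = 936/2385 = 0.3925; cost = 6.8388%.
Debt: weight = 1449/2385 = 0.6075; after-tax cost = 4.82% × (1 − 36%) = 3.0848%.
WACC = 0.3925 × 6.8388% + 0.6075 × 3.0848% = 4.5581%.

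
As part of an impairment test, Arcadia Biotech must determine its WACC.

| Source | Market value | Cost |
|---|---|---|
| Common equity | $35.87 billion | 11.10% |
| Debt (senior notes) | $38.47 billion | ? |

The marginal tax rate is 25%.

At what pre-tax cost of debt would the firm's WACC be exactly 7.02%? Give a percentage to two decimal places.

4.29%

Total capital V = 35.87 + 38.47 = 74.34.
Equity weight = 35.87/74.34 = 0.4825.
Senior notes weight = 38.47/74.34 = 0.5175.
Equity contribution = 0.4825 × 11.1% = 5.3559%.
Remaining for debt = 7.02% − 5.3559% = 1.6641%.
Rd × (1 − 25%) × 0.5175 = 1.6641%  ⇒  Rd = 4.2877%.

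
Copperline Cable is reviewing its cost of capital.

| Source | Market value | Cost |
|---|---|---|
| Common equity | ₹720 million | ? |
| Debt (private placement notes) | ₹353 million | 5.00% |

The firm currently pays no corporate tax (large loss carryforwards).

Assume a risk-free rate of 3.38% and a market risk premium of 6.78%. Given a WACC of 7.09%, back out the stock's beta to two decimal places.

Total capital V = 720 + 353 = 1073.
Equity weight = 720/1073 = 0.6710.
Private placement notes weight = 353/1073 = 0.3290.
Debt contribution = 0.3290 × 5% × (1 − 0%) = 1.6449%.
Required equity contribution = 7.09% − 1.6449% = 5.4451%  ⇒  Re = 8.1147%.
CAPM: 8.1147% = 3.38% + β × 6.78%  ⇒  β = 0.6983.

0.70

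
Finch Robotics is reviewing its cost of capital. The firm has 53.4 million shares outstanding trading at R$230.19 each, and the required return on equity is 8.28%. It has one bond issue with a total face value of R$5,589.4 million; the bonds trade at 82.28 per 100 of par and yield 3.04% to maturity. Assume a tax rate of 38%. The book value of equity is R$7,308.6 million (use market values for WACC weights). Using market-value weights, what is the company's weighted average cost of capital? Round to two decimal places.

6.54%

Market value of equity E = 230.19 × 53.4m = 12292.146m. Market value of debt D = 5589.4m × 82.28/100 = 4598.95832m.
Total capital V = 12292.146 + 4598.95832 = 16891.10432.
Equity: weight = 12292.146/16891.10432 = 0.7277; cost = 8.28%.
Bonds outstanding: weight = 4598.95832/16891.10432 = 0.2723; after-tax cost = 3.04% × (1 − 38%) = 1.8848%.
WACC = 0.7277 × 8.2800% + 0.2723 × 1.8848% = 6.5388%.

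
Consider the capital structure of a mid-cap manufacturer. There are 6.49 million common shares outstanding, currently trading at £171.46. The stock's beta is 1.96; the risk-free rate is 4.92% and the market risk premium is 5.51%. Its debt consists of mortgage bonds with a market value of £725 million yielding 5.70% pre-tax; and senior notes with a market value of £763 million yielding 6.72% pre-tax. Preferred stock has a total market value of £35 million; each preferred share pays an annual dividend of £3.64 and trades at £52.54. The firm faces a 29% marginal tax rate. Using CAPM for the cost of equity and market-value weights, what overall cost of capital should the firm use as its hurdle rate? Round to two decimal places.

Cost of equity via CAPM: Re = 4.92% + 1.96 × 5.51% = 15.7196%.
Cost of preferred: Rp = 3.64 / 52.54 = 6.9281%.
Market value of equity E = 171.46 × 6.49m = 1112.7754m.
Total capital V = 1112.7754 + 35 + 725 + 763 = 2635.7754.
Equity: weight = 1112.7754/2635.7754 = 0.4222; cost = 15.7196%.
Preferred: weight = 35/2635.7754 = 0.0133; cost = 6.9281%.
Mortgage bonds: weight = 725/2635.7754 = 0.2751; after-tax cost = 5.7% × (1 − 29%) = 4.0470%.
Senior notes: weight = 763/2635.7754 = 0.2895; after-tax cost = 6.72% × (1 − 29%) = 4.7712%.
WACC = 0.4222 × 15.7196% + 0.0133 × 6.9281% + 0.2751 × 4.0470% + 0.2895 × 4.7712% = 9.2229%.

9.22%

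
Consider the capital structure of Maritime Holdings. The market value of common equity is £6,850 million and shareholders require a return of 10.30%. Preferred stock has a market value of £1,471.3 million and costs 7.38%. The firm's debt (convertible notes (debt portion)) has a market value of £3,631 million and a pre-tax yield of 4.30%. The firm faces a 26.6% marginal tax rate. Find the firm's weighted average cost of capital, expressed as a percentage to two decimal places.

7.77%

Total capital V = 6850 + 1471.3 + 3631 = 11952.3.
Equity: weight = 6850/11952.3 = 0.5731; cost = 10.3%.
Preferred: weight = 1471.3/11952.3 = 0.1231; cost = 7.38%.
Convertible notes (debt portion): weight = 3631/11952.3 = 0.3038; after-tax cost = 4.3% × (1 − 26.6%) = 3.1562%.
WACC = 0.5731 × 10.3000% + 0.1231 × 7.3800% + 0.3038 × 3.1562% = 7.7703%.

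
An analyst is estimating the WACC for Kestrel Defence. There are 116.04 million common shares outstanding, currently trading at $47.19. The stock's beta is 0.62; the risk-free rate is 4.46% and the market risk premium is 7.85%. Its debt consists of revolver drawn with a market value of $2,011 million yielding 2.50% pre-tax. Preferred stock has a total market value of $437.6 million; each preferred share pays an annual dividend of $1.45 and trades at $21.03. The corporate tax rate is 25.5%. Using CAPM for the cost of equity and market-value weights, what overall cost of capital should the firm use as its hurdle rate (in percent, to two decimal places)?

Cost of equity via CAPM: Re = 4.46% + 0.62 × 7.85% = 9.3270%.
Cost of preferred: Rp = 1.45 / 21.03 = 6.8949%.
Market value of equity E = 47.19 × 116.04m = 5475.9276m.
Total capital V = 5475.9276 + 437.6 + 2011 = 7924.5276.
Equity: weight = 5475.9276/7924.5276 = 0.6910; cost = 9.327%.
Preferred: weight = 437.6/7924.5276 = 0.0552; cost = 6.8949%.
Revolver drawn: weight = 2011/7924.5276 = 0.2538; after-tax cost = 2.5% × (1 − 25.5%) = 1.8625%.
WACC = 0.6910 × 9.3270% + 0.0552 × 6.8949% + 0.2538 × 1.8625% = 7.2984%.

7.30%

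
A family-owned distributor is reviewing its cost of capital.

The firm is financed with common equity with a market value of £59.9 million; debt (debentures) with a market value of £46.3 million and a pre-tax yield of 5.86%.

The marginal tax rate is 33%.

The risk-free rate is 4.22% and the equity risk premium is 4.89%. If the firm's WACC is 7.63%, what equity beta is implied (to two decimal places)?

1.28

Total capital V = 59.9 + 46.3 = 106.2.
Equity weight = 59.9/106.2 = 0.5640.
Debentures weight = 46.3/106.2 = 0.4360.
Debt contribution = 0.4360 × 5.86% × (1 − 33%) = 1.7117%.
Required equity contribution = 7.63% − 1.7117% = 5.9183%  ⇒  Re = 10.4929%.
CAPM: 10.4929% = 4.22% + β × 4.89%  ⇒  β = 1.2828.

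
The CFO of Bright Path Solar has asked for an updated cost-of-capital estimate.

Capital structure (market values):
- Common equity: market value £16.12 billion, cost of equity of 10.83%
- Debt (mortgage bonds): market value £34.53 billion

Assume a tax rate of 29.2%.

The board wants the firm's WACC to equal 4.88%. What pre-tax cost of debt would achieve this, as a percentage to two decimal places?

Total capital V = 16.12 + 34.53 = 50.65.
Equity weight = 16.12/50.65 = 0.3183.
Mortgage bonds weight = 34.53/50.65 = 0.6817.
Equity contribution = 0.3183 × 10.83% = 3.4468%.
Remaining for debt = 4.88% − 3.4468% = 1.4332%.
Rd × (1 − 29.2%) × 0.6817 = 1.4332%  ⇒  Rd = 2.9693%.

2.97%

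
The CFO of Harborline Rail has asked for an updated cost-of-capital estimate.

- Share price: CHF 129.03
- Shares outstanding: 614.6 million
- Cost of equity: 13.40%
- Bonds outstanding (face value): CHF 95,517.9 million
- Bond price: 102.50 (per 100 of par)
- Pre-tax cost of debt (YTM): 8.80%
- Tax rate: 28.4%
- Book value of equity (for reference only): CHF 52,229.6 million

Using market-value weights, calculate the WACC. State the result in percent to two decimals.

9.48%

Market value of equity E = 129.03 × 614.6m = 79301.838m. Market value of debt D = 95517.9m × 102.5/100 = 97905.8475m.
Total capital V = 79301.838 + 97905.8475 = 177207.6855.
Equity: weight = 79301.838/177207.6855 = 0.4475; cost = 13.4%.
Bonds outstanding: weight = 97905.8475/177207.6855 = 0.5525; after-tax cost = 8.8% × (1 − 28.4%) = 6.3008%.
WACC = 0.4475 × 13.4000% + 0.5525 × 6.3008% = 9.4777%.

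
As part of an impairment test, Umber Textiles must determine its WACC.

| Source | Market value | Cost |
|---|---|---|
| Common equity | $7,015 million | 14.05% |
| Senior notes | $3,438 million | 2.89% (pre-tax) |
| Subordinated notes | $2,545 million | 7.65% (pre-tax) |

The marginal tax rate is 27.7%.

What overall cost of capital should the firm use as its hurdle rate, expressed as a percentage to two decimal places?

9.22%

Total capital V = 7015 + 3438 + 2545 = 12998.
Equity: weight = 7015/12998 = 0.5397; cost = 14.05%.
Senior notes: weight = 3438/12998 = 0.2645; after-tax cost = 2.89% × (1 − 27.7%) = 2.0895%.
Subordinated notes: weight = 2545/12998 = 0.1958; after-tax cost = 7.65% × (1 − 27.7%) = 5.5310%.
WACC = 0.5397 × 14.0500% + 0.2645 × 2.0895% + 0.1958 × 5.5310% = 9.2184%.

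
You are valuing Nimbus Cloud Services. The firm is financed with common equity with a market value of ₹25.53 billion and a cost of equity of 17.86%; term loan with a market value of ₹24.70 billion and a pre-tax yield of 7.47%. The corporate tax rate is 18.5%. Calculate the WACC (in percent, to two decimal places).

12.07%

Total capital V = 25.53 + 24.7 = 50.23.
Equity: weight = 25.53/50.23 = 0.5083; cost = 17.86%.
Term loan: weight = 24.7/50.23 = 0.4917; after-tax cost = 7.47% × (1 − 18.5%) = 6.0880%.
WACC = 0.5083 × 17.8600% + 0.4917 × 6.0880% = 12.0713%.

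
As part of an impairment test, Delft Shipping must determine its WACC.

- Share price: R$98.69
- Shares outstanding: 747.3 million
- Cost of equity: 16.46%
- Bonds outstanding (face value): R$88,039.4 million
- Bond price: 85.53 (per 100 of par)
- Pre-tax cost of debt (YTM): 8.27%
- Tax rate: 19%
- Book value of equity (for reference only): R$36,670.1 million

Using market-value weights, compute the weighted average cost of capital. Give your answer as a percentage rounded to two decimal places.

11.53%

Market value of equity E = 98.69 × 747.3m = 73751.037m. Market value of debt D = 88039.4m × 85.53/100 = 75300.09882m.
Total capital V = 73751.037 + 75300.09882 = 149051.13582.
Equity: weight = 73751.037/149051.13582 = 0.4948; cost = 16.46%.
Bonds outstanding: weight = 75300.09882/149051.13582 = 0.5052; after-tax cost = 8.27% × (1 − 19%) = 6.6987%.
WACC = 0.4948 × 16.4600% + 0.5052 × 6.6987% = 11.5286%.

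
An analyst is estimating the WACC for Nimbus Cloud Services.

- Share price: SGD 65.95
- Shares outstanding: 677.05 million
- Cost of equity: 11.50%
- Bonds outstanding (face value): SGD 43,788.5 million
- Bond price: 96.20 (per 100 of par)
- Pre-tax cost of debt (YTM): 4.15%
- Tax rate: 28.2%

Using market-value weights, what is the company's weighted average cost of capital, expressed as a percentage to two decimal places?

7.36%

Market value of equity E = 65.95 × 677.05m = 44651.4475m. Market value of debt D = 43788.5m × 96.2/100 = 42124.537m.
Total capital V = 44651.4475 + 42124.537 = 86775.9845.
Equity: weight = 44651.4475/86775.9845 = 0.5146; cost = 11.5%.
Bonds outstanding: weight = 42124.537/86775.9845 = 0.4854; after-tax cost = 4.15% × (1 − 28.2%) = 2.9797%.
WACC = 0.5146 × 11.5000% + 0.4854 × 2.9797% = 7.3639%.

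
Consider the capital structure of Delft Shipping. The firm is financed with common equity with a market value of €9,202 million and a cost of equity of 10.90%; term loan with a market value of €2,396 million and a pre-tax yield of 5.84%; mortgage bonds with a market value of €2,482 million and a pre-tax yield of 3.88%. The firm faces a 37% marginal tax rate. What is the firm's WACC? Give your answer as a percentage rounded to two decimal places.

8.18%

Total capital V = 9202 + 2396 + 2482 = 14080.
Equity: weight = 9202/14080 = 0.6536; cost = 10.9%.
Term loan: weight = 2396/14080 = 0.1702; after-tax cost = 5.84% × (1 − 37%) = 3.6792%.
Mortgage bonds: weight = 2482/14080 = 0.1763; after-tax cost = 3.88% × (1 − 37%) = 2.4444%.
WACC = 0.6536 × 10.9000% + 0.1702 × 3.6792% + 0.1763 × 2.4444% = 8.1807%.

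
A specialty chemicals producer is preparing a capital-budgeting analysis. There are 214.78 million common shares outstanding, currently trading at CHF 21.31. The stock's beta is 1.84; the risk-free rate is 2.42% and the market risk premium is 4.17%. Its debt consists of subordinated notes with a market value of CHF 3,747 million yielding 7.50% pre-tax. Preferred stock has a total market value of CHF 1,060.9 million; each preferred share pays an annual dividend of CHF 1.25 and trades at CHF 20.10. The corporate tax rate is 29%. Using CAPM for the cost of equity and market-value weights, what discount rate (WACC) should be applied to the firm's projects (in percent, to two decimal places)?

Cost of equity via CAPM: Re = 2.42% + 1.84 × 4.17% = 10.0928%.
Cost of preferred: Rp = 1.25 / 20.1 = 6.2189%.
Market value of equity E = 21.31 × 214.78m = 4576.9618m.
Total capital V = 4576.9618 + 1060.9 + 3747 = 9384.8618.
Equity: weight = 4576.9618/9384.8618 = 0.4877; cost = 10.0928%.
Preferred: weight = 1060.9/9384.8618 = 0.1130; cost = 6.2189%.
Subordinated notes: weight = 3747/9384.8618 = 0.3993; after-tax cost = 7.5% × (1 − 29%) = 5.3250%.
WACC = 0.4877 × 10.0928% + 0.1130 × 6.2189% + 0.3993 × 5.3250% = 7.7513%.

7.75%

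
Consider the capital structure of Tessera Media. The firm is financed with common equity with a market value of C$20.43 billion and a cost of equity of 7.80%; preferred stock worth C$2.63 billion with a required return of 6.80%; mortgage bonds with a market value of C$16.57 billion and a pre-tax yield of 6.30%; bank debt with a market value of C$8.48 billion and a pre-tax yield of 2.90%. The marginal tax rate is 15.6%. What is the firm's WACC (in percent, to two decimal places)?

Total capital V = 20.43 + 2.63 + 16.57 + 8.48 = 48.11.
Equity: weight = 20.43/48.11 = 0.4247; cost = 7.8%.
Preferred: weight = 2.63/48.11 = 0.0547; cost = 6.8%.
Mortgage bonds: weight = 16.57/48.11 = 0.3444; after-tax cost = 6.3% × (1 − 15.6%) = 5.3172%.
Bank debt: weight = 8.48/48.11 = 0.1763; after-tax cost = 2.9% × (1 − 15.6%) = 2.4476%.
WACC = 0.4247 × 7.8000% + 0.0547 × 6.8000% + 0.3444 × 5.3172% + 0.1763 × 2.4476% = 5.9468%.

5.95%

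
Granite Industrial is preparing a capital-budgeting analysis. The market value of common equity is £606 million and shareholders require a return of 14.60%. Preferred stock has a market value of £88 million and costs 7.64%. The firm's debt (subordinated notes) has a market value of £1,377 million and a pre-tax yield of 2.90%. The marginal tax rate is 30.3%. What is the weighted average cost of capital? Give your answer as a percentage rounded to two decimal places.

Total capital V = 606 + 88 + 1377 = 2071.
Equity: weight = 606/2071 = 0.2926; cost = 14.6%.
Preferred: weight = 88/2071 = 0.0425; cost = 7.64%.
Subordinated notes: weight = 1377/2071 = 0.6649; after-tax cost = 2.9% × (1 − 30.3%) = 2.0213%.
WACC = 0.2926 × 14.6000% + 0.0425 × 7.6400% + 0.6649 × 2.0213% = 5.9407%.

5.94%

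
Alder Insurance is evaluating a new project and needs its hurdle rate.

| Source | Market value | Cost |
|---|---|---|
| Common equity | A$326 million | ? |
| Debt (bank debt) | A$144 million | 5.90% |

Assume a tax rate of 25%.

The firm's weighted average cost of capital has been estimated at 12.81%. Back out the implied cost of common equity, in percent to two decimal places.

Total capital V = 326 + 144 = 470.
Equity weight = 326/470 = 0.6936.
Bank debt weight = 144/470 = 0.3064.
Debt contribution = 0.3064 × 5.9% × (1 − 25%) = 1.3557%.
Required equity contribution = 12.81% − 1.3557% = 11.4543%.
Re = 11.4543% / 0.6936 = 16.5138%.

16.51%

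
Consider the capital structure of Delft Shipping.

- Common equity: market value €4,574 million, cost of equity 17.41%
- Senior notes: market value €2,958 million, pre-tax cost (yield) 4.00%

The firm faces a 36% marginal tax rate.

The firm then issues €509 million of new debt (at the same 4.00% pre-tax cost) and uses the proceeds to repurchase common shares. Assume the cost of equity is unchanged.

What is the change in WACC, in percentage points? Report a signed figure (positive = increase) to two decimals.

Current WACC:
Total capital V = 4574 + 2958 = 7532.
Equity: weight = 4574/7532 = 0.6073; cost = 17.41%.
Senior notes: weight = 2958/7532 = 0.3927; after-tax cost = 4% × (1 − 36%) = 2.5600%.
WACC = 0.6073 × 17.4100% + 0.3927 × 2.5600% = 11.5780%.
After the change:
Total capital V = 4065 + 3467 = 7532.
Equity: weight = 4065/7532 = 0.5397; cost = 17.41%.
Senior notes: weight = 3467/7532 = 0.4603; after-tax cost = 4% × (1 − 36%) = 2.5600%.
WACC = 0.5397 × 17.4100% + 0.4603 × 2.5600% = 10.5745%.
Change in WACC = 10.5745% − 11.5780% = -1.0035 pp.

-1.00 pp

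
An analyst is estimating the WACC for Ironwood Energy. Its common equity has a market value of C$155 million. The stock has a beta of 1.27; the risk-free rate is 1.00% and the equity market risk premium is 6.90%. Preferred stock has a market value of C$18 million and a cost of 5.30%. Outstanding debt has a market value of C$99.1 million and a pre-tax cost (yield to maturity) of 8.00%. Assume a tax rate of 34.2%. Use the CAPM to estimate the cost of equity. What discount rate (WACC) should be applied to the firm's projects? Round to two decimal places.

Cost of equity via CAPM: Re = 1.0% + 1.27 × 6.9% = 9.7630%.
Total capital V = 155 + 18 + 99.1 = 272.1.
Equity: weight = 155/272.1 = 0.5696; cost = 9.763%.
Preferred: weight = 18/272.1 = 0.0662; cost = 5.3%.
Debt: weight = 99.1/272.1 = 0.3642; after-tax cost = 8% × (1 − 34.2%) = 5.2640%.
WACC = 0.5696 × 9.7630% + 0.0662 × 5.3000% + 0.3642 × 5.2640% = 7.8292%.

7.83%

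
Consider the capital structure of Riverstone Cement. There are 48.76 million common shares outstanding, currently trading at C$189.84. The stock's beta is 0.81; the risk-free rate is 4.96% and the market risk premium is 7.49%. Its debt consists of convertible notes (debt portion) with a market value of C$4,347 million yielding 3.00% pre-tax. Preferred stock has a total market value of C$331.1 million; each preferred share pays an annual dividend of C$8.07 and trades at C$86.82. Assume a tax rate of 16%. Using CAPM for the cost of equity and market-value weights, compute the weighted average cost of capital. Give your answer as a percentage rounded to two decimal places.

8.33%

Cost of equity via CAPM: Re = 4.96% + 0.81 × 7.49% = 11.0269%.
Cost of preferred: Rp = 8.07 / 86.82 = 9.2951%.
Market value of equity E = 189.84 × 48.76m = 9256.5984m.
Total capital V = 9256.5984 + 331.1 + 4347 = 13934.6984.
Equity: weight = 9256.5984/13934.6984 = 0.6643; cost = 11.0269%.
Preferred: weight = 331.1/13934.6984 = 0.0238; cost = 9.2951%.
Convertible notes (debt portion): weight = 4347/13934.6984 = 0.3120; after-tax cost = 3% × (1 − 16%) = 2.5200%.
WACC = 0.6643 × 11.0269% + 0.0238 × 9.2951% + 0.3120 × 2.5200% = 8.3320%.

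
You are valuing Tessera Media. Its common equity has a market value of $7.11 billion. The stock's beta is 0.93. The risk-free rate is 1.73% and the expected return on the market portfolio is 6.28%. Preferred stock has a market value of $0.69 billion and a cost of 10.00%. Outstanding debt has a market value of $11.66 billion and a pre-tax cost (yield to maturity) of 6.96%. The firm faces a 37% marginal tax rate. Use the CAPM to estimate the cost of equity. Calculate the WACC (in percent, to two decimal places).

5.16%

Market risk premium = 6.28% − 1.73% = 4.55%.
Cost of equity via CAPM: Re = 1.73% + 0.93 × 4.55% = 5.9615%.
Total capital V = 7.11 + 0.69 + 11.66 = 19.46.
Equity: weight = 7.11/19.46 = 0.3654; cost = 5.9615%.
Preferred: weight = 0.69/19.46 = 0.0355; cost = 10%.
Debt: weight = 11.66/19.46 = 0.5992; after-tax cost = 6.96% × (1 − 37%) = 4.3848%.
WACC = 0.3654 × 5.9615% + 0.0355 × 10.0000% + 0.5992 × 4.3848% = 5.1600%.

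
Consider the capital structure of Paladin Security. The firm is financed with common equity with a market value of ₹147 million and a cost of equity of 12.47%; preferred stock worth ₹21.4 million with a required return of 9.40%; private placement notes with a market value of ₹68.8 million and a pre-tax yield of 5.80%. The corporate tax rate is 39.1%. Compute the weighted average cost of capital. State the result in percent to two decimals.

Total capital V = 147 + 21.4 + 68.8 = 237.2.
Equity: weight = 147/237.2 = 0.6197; cost = 12.47%.
Preferred: weight = 21.4/237.2 = 0.0902; cost = 9.4%.
Private placement notes: weight = 68.8/237.2 = 0.2901; after-tax cost = 5.8% × (1 − 39.1%) = 3.5322%.
WACC = 0.6197 × 12.4700% + 0.0902 × 9.4000% + 0.2901 × 3.5322% = 9.6006%.

9.60%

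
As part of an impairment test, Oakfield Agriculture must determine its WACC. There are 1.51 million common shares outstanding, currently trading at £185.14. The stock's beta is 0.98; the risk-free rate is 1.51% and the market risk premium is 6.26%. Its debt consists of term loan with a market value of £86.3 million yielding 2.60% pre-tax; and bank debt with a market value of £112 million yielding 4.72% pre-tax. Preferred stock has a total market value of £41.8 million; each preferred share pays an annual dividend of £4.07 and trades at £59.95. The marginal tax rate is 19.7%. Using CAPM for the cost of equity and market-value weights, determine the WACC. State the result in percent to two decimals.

5.82%

Cost of equity via CAPM: Re = 1.51% + 0.98 × 6.26% = 7.6448%.
Cost of preferred: Rp = 4.07 / 59.95 = 6.7890%.
Market value of equity E = 185.14 × 1.51m = 279.5614m.
Total capital V = 279.5614 + 41.8 + 86.3 + 112 = 519.6614.
Equity: weight = 279.5614/519.6614 = 0.5380; cost = 7.6448%.
Preferred: weight = 41.8/519.6614 = 0.0804; cost = 6.789%.
Term loan: weight = 86.3/519.6614 = 0.1661; after-tax cost = 2.6% × (1 − 19.7%) = 2.0878%.
Bank debt: weight = 112/519.6614 = 0.2155; after-tax cost = 4.72% × (1 − 19.7%) = 3.7902%.
WACC = 0.5380 × 7.6448% + 0.0804 × 6.7890% + 0.1661 × 2.0878% + 0.2155 × 3.7902% = 5.8223%.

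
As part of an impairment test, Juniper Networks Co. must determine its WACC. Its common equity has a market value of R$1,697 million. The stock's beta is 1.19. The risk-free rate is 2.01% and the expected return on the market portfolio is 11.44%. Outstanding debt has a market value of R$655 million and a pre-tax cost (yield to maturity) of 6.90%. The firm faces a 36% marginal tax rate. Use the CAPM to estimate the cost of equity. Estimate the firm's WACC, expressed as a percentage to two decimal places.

Market risk premium = 11.44% − 2.01% = 9.43%.
Cost of equity via CAPM: Re = 2.01% + 1.19 × 9.43% = 13.2317%.
Total capital V = 1697 + 655 = 2352.
Equity: weight = 1697/2352 = 0.7215; cost = 13.2317%.
Debt: weight = 655/2352 = 0.2785; after-tax cost = 6.9% × (1 − 36%) = 4.4160%.
WACC = 0.7215 × 13.2317% + 0.2785 × 4.4160% = 10.7766%.

10.78%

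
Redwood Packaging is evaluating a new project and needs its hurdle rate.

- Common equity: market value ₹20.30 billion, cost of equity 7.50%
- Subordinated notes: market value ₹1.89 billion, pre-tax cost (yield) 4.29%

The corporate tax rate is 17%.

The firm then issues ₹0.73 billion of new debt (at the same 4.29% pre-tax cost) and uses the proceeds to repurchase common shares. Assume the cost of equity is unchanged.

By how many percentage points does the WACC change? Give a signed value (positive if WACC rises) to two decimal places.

-0.13 pp

Current WACC:
Total capital V = 20.3 + 1.89 = 22.19.
Equity: weight = 20.3/22.19 = 0.9148; cost = 7.5%.
Subordinated notes: weight = 1.89/22.19 = 0.0852; after-tax cost = 4.29% × (1 − 17%) = 3.5607%.
WACC = 0.9148 × 7.5000% + 0.0852 × 3.5607% = 7.1645%.
After the change:
Total capital V = 19.57 + 2.62 = 22.19.
Equity: weight = 19.57/22.19 = 0.8819; cost = 7.5%.
Subordinated notes: weight = 2.62/22.19 = 0.1181; after-tax cost = 4.29% × (1 − 17%) = 3.5607%.
WACC = 0.8819 × 7.5000% + 0.1181 × 3.5607% = 7.0349%.
Change in WACC = 7.0349% − 7.1645% = -0.1296 pp.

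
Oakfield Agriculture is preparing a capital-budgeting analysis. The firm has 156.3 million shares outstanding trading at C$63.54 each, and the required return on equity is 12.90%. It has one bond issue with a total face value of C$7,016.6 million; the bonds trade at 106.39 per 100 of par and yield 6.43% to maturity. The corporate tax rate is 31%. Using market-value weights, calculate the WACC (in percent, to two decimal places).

Market value of equity E = 63.54 × 156.3m = 9931.302m. Market value of debt D = 7016.6m × 106.39/100 = 7464.96074m.
Total capital V = 9931.302 + 7464.96074 = 17396.26274.
Equity: weight = 9931.302/17396.26274 = 0.5709; cost = 12.9%.
Bonds outstanding: weight = 7464.96074/17396.26274 = 0.4291; after-tax cost = 6.43% × (1 − 31%) = 4.4367%.
WACC = 0.5709 × 12.9000% + 0.4291 × 4.4367% = 9.2683%.

9.27%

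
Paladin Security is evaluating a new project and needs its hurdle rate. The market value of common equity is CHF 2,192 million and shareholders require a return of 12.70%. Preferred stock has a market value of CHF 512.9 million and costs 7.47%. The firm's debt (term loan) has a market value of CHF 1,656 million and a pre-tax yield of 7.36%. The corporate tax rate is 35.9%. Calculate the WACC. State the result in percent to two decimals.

9.05%

Total capital V = 2192 + 512.9 + 1656 = 4360.9.
Equity: weight = 2192/4360.9 = 0.5026; cost = 12.7%.
Preferred: weight = 512.9/4360.9 = 0.1176; cost = 7.47%.
Term loan: weight = 1656/4360.9 = 0.3797; after-tax cost = 7.36% × (1 − 35.9%) = 4.7178%.
WACC = 0.5026 × 12.7000% + 0.1176 × 7.4700% + 0.3797 × 4.7178% = 9.0537%.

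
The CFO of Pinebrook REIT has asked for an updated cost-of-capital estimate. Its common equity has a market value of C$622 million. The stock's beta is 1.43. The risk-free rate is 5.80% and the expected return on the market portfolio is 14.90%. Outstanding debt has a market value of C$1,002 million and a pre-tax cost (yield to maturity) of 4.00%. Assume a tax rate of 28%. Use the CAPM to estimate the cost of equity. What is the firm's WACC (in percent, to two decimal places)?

Market risk premium = 14.9% − 5.8% = 9.1%.
Cost of equity via CAPM: Re = 5.8% + 1.43 × 9.1% = 18.8130%.
Total capital V = 622 + 1002 = 1624.
Equity: weight = 622/1624 = 0.3830; cost = 18.813%.
Debt: weight = 1002/1624 = 0.6170; after-tax cost = 4% × (1 − 28%) = 2.8800%.
WACC = 0.3830 × 18.8130% + 0.6170 × 2.8800% = 8.9824%.

8.98%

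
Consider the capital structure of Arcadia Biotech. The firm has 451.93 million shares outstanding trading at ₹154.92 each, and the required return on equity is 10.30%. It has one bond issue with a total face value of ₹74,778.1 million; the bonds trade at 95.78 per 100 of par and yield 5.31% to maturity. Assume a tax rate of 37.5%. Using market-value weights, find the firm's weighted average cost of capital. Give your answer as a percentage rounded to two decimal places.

Market value of equity E = 154.92 × 451.93m = 70012.9956m. Market value of debt D = 74778.1m × 95.78/100 = 71622.46418m.
Total capital V = 70012.9956 + 71622.46418 = 141635.45978.
Equity: weight = 70012.9956/141635.45978 = 0.4943; cost = 10.3%.
Bonds outstanding: weight = 71622.46418/141635.45978 = 0.5057; after-tax cost = 5.31% × (1 − 37.5%) = 3.3187%.
WACC = 0.4943 × 10.3000% + 0.5057 × 3.3187% = 6.7697%.

6.77%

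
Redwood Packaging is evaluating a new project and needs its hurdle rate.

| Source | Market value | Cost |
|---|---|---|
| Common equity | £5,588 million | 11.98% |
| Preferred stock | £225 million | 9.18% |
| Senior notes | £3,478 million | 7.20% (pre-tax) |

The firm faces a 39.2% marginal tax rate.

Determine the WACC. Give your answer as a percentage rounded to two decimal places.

Total capital V = 5588 + 225 + 3478 = 9291.
Equity: weight = 5588/9291 = 0.6014; cost = 11.98%.
Preferred: weight = 225/9291 = 0.0242; cost = 9.18%.
Senior notes: weight = 3478/9291 = 0.3743; after-tax cost = 7.2% × (1 − 39.2%) = 4.3776%.
WACC = 0.6014 × 11.9800% + 0.0242 × 9.1800% + 0.3743 × 4.3776% = 9.0663%.

9.07%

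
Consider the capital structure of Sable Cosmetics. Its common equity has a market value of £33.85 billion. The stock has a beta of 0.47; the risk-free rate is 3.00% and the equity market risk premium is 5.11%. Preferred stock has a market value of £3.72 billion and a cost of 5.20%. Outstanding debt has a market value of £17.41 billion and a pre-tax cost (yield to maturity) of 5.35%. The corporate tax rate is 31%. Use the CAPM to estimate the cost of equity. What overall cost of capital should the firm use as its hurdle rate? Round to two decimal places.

4.85%

Cost of equity via CAPM: Re = 3.0% + 0.47 × 5.11% = 5.4017%.
Total capital V = 33.85 + 3.72 + 17.41 = 54.98.
Equity: weight = 33.85/54.98 = 0.6157; cost = 5.4017%.
Preferred: weight = 3.72/54.98 = 0.0677; cost = 5.2%.
Debt: weight = 17.41/54.98 = 0.3167; after-tax cost = 5.35% × (1 − 31%) = 3.6915%.
WACC = 0.6157 × 5.4017% + 0.0677 × 5.2000% + 0.3167 × 3.6915% = 4.8465%.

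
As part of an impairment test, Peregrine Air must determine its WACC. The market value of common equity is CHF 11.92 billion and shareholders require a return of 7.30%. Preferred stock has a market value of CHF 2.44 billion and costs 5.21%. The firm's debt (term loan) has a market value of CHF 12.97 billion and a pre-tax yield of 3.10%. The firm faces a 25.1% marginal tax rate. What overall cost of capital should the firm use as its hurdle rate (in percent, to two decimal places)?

4.75%

Total capital V = 11.92 + 2.44 + 12.97 = 27.33.
Equity: weight = 11.92/27.33 = 0.4362; cost = 7.3%.
Preferred: weight = 2.44/27.33 = 0.0893; cost = 5.21%.
Term loan: weight = 12.97/27.33 = 0.4746; after-tax cost = 3.1% × (1 − 25.1%) = 2.3219%.
WACC = 0.4362 × 7.3000% + 0.0893 × 5.2100% + 0.4746 × 2.3219% = 4.7509%.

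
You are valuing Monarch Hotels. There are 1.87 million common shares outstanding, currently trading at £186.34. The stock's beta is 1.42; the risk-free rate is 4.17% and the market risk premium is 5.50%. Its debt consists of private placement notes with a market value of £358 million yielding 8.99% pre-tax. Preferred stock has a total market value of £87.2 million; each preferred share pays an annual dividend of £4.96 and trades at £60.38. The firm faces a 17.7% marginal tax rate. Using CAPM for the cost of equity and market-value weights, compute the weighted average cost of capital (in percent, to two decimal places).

Cost of equity via CAPM: Re = 4.17% + 1.42 × 5.5% = 11.9800%.
Cost of preferred: Rp = 4.96 / 60.38 = 8.2146%.
Market value of equity E = 186.34 × 1.87m = 348.4558m.
Total capital V = 348.4558 + 87.2 + 358 = 793.6558.
Equity: weight = 348.4558/793.6558 = 0.4391; cost = 11.98%.
Preferred: weight = 87.2/793.6558 = 0.1099; cost = 8.2146%.
Private placement notes: weight = 358/793.6558 = 0.4511; after-tax cost = 8.99% × (1 − 17.7%) = 7.3988%.
WACC = 0.4391 × 11.9800% + 0.1099 × 8.2146% + 0.4511 × 7.3988% = 9.4998%.

9.50%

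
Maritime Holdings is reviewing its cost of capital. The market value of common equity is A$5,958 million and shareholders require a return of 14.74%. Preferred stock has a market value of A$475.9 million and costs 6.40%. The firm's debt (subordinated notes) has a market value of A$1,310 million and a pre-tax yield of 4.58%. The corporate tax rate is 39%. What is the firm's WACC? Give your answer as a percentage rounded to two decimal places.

Total capital V = 5958 + 475.9 + 1310 = 7743.9.
Equity: weight = 5958/7743.9 = 0.7694; cost = 14.74%.
Preferred: weight = 475.9/7743.9 = 0.0615; cost = 6.4%.
Subordinated notes: weight = 1310/7743.9 = 0.1692; after-tax cost = 4.58% × (1 − 39%) = 2.7938%.
WACC = 0.7694 × 14.7400% + 0.0615 × 6.4000% + 0.1692 × 2.7938% = 12.2066%.

12.21%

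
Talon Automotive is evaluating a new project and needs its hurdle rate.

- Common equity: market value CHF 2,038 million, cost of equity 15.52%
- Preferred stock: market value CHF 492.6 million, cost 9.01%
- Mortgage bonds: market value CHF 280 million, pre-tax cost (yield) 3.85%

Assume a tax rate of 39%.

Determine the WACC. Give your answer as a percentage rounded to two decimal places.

Total capital V = 2038 + 492.6 + 280 = 2810.6.
Equity: weight = 2038/2810.6 = 0.7251; cost = 15.52%.
Preferred: weight = 492.6/2810.6 = 0.1753; cost = 9.01%.
Mortgage bonds: weight = 280/2810.6 = 0.0996; after-tax cost = 3.85% × (1 − 39%) = 2.3485%.
WACC = 0.7251 × 15.5200% + 0.1753 × 9.0100% + 0.0996 × 2.3485% = 13.0668%.

13.07%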